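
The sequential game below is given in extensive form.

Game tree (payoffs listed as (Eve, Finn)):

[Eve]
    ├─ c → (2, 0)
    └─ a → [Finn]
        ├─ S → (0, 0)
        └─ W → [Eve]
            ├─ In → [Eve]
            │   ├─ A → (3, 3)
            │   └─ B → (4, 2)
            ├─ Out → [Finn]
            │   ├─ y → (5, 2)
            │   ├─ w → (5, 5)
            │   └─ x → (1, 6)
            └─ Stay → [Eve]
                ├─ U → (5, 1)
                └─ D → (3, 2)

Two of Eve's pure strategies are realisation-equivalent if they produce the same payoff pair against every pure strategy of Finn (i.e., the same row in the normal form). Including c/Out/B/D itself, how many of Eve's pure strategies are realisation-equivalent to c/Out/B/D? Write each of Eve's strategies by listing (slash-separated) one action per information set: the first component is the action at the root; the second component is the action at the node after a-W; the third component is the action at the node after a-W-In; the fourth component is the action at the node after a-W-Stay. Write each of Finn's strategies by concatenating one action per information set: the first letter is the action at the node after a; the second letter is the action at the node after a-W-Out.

Row for c/Out/B/D (columns Sy, Sw, Sx, Wy, Ww, Wx): (2,0) (2,0) (2,0) (2,0) (2,0) (2,0).
Under c/Out/B/D, Eve's choice at the node after a-W and at the node after a-W-In and at the node after a-W-Stay can never be reached regardless of what Finn does, so varying those choices leaves every outcome unchanged.
Holding the reachable choices fixed and varying the unreachable ones freely already gives 3 × 2 × 2 = 12 equivalent strategies.
No other strategy reproduces this row, so those 12 are the full class: c/In/A/U, c/In/A/D, c/In/B/U, c/In/B/D, c/Out/A/U, c/Out/A/D, c/Out/B/U, c/Out/B/D, c/Stay/A/U, c/Stay/A/D, c/Stay/B/U, c/Stay/B/D.

12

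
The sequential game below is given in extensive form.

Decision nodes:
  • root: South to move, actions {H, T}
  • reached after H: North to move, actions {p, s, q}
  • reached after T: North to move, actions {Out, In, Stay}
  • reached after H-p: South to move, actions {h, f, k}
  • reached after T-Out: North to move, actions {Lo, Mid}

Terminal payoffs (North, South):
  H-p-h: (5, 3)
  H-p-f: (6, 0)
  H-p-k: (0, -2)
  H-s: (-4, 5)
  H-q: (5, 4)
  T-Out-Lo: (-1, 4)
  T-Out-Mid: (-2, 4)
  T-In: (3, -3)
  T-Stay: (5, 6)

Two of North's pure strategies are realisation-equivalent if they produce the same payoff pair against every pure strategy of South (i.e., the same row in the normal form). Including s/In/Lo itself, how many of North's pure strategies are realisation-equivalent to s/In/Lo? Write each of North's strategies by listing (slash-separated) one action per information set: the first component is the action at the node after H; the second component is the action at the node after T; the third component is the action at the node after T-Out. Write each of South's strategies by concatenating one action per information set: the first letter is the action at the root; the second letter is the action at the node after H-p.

2

Row for s/In/Lo (columns Hh, Hf, Hk, Th, Tf, Tk): (-4,5) (-4,5) (-4,5) (3,-3) (3,-3) (3,-3).
Under s/In/Lo, North's choice at the node after T-Out can never be reached regardless of what South does, so varying those choices leaves every outcome unchanged.
Holding the reachable choices fixed and varying the unreachable one freely already gives 2 equivalent strategies.
No other strategy reproduces this row, so those 2 are the full class: s/In/Lo, s/In/Mid.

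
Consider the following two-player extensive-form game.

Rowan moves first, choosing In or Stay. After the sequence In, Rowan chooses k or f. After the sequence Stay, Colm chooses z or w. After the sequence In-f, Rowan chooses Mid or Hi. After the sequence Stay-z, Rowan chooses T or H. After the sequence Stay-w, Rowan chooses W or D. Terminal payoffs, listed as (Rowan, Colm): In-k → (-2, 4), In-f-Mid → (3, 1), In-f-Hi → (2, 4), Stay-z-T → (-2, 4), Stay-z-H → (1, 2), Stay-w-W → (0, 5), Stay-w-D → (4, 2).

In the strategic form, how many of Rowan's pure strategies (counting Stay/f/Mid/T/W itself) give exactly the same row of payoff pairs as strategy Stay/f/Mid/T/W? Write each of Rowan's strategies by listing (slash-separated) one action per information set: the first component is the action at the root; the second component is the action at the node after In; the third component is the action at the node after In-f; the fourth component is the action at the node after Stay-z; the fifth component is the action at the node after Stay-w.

Row for Stay/f/Mid/T/W (columns z, w): (-2,4) (0,5).
Under Stay/f/Mid/T/W, Rowan's choice at the node after In and at the node after In-f can never be reached regardless of what Colm does, so varying those choices leaves every outcome unchanged.
Holding the reachable choices fixed and varying the unreachable ones freely already gives 2 × 2 = 4 equivalent strategies.
No other strategy reproduces this row, so those 4 are the full class: Stay/k/Mid/T/W, Stay/k/Hi/T/W, Stay/f/Mid/T/W, Stay/f/Hi/T/W.

4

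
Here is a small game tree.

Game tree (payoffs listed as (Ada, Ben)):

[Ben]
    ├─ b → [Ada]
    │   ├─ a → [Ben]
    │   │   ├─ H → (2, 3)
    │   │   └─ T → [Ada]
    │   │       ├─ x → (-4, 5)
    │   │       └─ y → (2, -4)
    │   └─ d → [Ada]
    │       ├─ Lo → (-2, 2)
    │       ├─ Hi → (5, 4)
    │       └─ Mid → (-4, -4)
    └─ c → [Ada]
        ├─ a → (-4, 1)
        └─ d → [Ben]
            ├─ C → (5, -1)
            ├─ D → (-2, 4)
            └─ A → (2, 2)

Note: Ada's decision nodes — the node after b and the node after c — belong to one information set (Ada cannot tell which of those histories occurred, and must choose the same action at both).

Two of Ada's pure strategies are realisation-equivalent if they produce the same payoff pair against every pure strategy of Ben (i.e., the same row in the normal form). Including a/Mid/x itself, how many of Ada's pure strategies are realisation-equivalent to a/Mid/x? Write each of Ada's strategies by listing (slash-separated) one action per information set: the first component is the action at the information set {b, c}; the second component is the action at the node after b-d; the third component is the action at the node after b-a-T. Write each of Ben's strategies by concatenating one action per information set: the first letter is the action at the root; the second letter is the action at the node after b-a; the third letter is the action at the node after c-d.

Row for a/Mid/x (columns bHC, bHD, bHA, bTC, bTD, bTA, cHC, cHD, cHA, cTC, cTD, cTA): (2,3) (2,3) (2,3) (-4,5) (-4,5) (-4,5) (-4,1) (-4,1) (-4,1) (-4,1) (-4,1) (-4,1).
Under a/Mid/x, Ada's choice at the node after b-d can never be reached regardless of what Ben does, so varying those choices leaves every outcome unchanged.
Holding the reachable choices fixed and varying the unreachable one freely already gives 3 equivalent strategies.
No other strategy reproduces this row, so those 3 are the full class: a/Lo/x, a/Hi/x, a/Mid/x.

3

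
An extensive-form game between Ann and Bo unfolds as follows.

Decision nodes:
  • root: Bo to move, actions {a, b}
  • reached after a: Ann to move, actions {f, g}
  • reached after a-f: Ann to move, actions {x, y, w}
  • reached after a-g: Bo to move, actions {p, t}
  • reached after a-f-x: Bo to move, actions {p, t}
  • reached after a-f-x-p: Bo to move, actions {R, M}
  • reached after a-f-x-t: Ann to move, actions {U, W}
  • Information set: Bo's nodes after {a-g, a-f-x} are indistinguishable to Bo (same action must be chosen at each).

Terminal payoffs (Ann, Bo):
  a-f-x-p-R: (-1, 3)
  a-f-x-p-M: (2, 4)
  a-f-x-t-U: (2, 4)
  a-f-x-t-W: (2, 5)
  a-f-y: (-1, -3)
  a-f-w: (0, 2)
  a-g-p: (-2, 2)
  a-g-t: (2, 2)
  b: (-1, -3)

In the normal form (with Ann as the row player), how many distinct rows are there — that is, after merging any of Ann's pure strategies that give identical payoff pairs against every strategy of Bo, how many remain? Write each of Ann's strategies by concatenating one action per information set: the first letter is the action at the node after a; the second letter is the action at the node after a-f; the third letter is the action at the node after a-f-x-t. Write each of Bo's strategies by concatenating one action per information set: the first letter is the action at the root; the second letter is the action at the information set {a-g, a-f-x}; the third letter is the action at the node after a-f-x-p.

5

Ann has 12 pure strategies: fxU, fxW, fyU, fyW, fwU, fwW, gxU, gxW, gyU, gyW, gwU, gwW. Columns: apR, apM, atR, atM, bpR, bpM, btR, btM.
{fxU} → row (-1,3) (2,4) (2,4) (2,4) (-1,-3) (-1,-3) (-1,-3) (-1,-3)
{fxW} → row (-1,3) (2,4) (2,5) (2,5) (-1,-3) (-1,-3) (-1,-3) (-1,-3)
{fyU, fyW} → row (-1,-3) (-1,-3) (-1,-3) (-1,-3) (-1,-3) (-1,-3) (-1,-3) (-1,-3)
{fwU, fwW} → row (0,2) (0,2) (0,2) (0,2) (-1,-3) (-1,-3) (-1,-3) (-1,-3)
{gxU, gxW, gyU, gyW, gwU, gwW} → row (-2,2) (-2,2) (2,2) (2,2) (-1,-3) (-1,-3) (-1,-3) (-1,-3)
That's 5 distinct rows out of 12 strategies.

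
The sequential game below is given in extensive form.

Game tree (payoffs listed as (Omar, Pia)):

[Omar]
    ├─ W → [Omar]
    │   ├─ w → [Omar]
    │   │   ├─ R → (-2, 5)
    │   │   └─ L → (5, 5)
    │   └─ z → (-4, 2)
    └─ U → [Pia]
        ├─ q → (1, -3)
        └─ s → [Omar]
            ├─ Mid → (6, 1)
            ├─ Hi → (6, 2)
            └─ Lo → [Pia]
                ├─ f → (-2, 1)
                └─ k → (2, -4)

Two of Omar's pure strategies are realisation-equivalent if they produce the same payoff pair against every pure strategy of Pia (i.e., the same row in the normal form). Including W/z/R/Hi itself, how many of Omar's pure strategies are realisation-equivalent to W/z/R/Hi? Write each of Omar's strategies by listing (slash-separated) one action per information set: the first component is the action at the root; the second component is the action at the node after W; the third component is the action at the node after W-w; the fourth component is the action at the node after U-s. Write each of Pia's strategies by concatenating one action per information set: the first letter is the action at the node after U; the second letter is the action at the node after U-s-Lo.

6

Row for W/z/R/Hi (columns qf, qk, sf, sk): (-4,2) (-4,2) (-4,2) (-4,2).
Under W/z/R/Hi, Omar's choice at the node after W-w and at the node after U-s can never be reached regardless of what Pia does, so varying those choices leaves every outcome unchanged.
Holding the reachable choices fixed and varying the unreachable ones freely already gives 2 × 3 = 6 equivalent strategies.
No other strategy reproduces this row, so those 6 are the full class: W/z/R/Mid, W/z/R/Hi, W/z/R/Lo, W/z/L/Mid, W/z/L/Hi, W/z/L/Lo.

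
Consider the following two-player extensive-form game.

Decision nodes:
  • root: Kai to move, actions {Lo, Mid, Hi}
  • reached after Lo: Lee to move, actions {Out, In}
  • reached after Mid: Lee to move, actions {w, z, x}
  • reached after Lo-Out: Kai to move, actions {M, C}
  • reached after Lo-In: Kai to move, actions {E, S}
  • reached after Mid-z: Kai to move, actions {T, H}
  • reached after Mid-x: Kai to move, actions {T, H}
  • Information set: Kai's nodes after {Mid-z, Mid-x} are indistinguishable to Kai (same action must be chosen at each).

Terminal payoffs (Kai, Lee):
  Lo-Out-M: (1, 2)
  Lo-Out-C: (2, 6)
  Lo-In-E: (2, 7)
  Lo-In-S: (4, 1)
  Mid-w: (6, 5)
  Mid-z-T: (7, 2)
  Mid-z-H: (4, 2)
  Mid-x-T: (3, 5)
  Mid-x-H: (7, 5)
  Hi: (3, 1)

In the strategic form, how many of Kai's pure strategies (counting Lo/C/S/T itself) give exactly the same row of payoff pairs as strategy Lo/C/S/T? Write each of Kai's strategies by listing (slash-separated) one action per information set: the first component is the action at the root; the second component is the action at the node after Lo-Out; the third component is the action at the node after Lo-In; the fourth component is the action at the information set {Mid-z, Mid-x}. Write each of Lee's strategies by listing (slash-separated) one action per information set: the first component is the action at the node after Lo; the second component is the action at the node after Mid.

Row for Lo/C/S/T (columns Out/w, Out/z, Out/x, In/w, In/z, In/x): (2,6) (2,6) (2,6) (4,1) (4,1) (4,1).
Under Lo/C/S/T, Kai's choice at the information set {Mid-z, Mid-x} can never be reached regardless of what Lee does, so varying those choices leaves every outcome unchanged.
Holding the reachable choices fixed and varying the unreachable one freely already gives 2 equivalent strategies.
No other strategy reproduces this row, so those 2 are the full class: Lo/C/S/T, Lo/C/S/H.

2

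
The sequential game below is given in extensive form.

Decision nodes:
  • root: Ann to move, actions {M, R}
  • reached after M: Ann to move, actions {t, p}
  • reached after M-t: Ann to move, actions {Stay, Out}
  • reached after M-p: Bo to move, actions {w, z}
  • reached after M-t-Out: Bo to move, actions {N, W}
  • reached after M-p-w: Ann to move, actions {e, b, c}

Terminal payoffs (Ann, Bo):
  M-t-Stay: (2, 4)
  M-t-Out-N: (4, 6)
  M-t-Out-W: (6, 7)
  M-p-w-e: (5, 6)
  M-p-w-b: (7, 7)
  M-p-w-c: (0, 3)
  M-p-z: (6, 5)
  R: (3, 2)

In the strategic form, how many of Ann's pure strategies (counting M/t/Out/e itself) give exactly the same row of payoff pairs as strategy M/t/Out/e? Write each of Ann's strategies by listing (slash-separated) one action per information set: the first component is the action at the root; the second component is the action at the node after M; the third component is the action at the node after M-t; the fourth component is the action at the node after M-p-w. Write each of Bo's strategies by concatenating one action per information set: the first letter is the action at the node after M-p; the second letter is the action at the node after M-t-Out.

3

Row for M/t/Out/e (columns wN, wW, zN, zW): (4,6) (6,7) (4,6) (6,7).
Under M/t/Out/e, Ann's choice at the node after M-p-w can never be reached regardless of what Bo does, so varying those choices leaves every outcome unchanged.
Holding the reachable choices fixed and varying the unreachable one freely already gives 3 equivalent strategies.
No other strategy reproduces this row, so those 3 are the full class: M/t/Out/e, M/t/Out/b, M/t/Out/c.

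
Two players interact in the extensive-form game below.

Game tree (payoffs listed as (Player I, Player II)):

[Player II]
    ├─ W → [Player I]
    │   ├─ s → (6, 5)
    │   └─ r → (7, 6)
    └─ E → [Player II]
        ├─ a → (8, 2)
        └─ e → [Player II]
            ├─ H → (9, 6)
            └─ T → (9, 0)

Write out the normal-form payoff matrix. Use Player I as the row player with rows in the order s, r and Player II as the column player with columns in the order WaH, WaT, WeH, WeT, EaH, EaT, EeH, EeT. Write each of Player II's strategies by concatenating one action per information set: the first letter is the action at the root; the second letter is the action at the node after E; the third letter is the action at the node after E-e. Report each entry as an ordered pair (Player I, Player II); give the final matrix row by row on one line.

          WaH      WaT      WeH      WeT      EaH      EaT      EeH      EeT
   s    (6,5)    (6,5)    (6,5)    (6,5)    (8,2)    (8,2)    (9,6)    (9,0)
   r    (7,6)    (7,6)    (7,6)    (7,6)    (8,2)    (8,2)    (9,6)    (9,0)

s: (6,5) (6,5) (6,5) (6,5) (8,2) (8,2) (9,6) (9,0) | r: (7,6) (7,6) (7,6) (7,6) (8,2) (8,2) (9,6) (9,0)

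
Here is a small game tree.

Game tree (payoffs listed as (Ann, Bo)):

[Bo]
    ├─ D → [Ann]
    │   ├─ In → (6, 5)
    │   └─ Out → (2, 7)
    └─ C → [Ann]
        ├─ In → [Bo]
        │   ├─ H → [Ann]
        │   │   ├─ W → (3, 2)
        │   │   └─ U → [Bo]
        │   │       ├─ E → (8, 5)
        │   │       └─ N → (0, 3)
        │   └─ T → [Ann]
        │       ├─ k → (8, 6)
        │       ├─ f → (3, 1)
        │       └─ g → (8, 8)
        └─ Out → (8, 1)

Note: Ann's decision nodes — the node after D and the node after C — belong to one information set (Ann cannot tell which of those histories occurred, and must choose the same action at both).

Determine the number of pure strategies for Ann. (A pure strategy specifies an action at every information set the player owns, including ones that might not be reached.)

Ann owns the information set {D, C} with actions {In, Out} — two choices.
Ann owns the node after C-In-H with actions {W, U} — two choices.
Ann owns the node after C-In-T with actions {k, f, g} — three choices.
A pure strategy fixes one action at each information set independently, so the count is the product 2 × 2 × 3 = 12.

12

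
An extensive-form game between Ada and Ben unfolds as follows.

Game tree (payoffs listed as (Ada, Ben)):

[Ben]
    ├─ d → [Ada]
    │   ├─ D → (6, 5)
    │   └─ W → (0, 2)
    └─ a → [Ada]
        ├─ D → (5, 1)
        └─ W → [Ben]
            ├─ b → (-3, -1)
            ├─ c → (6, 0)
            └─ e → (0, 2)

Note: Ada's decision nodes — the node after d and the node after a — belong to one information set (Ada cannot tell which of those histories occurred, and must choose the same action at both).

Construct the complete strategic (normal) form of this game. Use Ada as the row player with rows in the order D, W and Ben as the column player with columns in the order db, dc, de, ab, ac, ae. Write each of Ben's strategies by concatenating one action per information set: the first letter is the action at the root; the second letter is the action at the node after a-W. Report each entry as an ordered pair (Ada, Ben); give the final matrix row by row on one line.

D: (6,5) (6,5) (6,5) (5,1) (5,1) (5,1) | W: (0,2) (0,2) (0,2) (-3,-1) (6,0) (0,2)

           db       dc       de       ab       ac       ae
   D    (6,5)    (6,5)    (6,5)    (5,1)    (5,1)    (5,1)
   W    (0,2)    (0,2)    (0,2)  (-3,-1)    (6,0)    (0,2)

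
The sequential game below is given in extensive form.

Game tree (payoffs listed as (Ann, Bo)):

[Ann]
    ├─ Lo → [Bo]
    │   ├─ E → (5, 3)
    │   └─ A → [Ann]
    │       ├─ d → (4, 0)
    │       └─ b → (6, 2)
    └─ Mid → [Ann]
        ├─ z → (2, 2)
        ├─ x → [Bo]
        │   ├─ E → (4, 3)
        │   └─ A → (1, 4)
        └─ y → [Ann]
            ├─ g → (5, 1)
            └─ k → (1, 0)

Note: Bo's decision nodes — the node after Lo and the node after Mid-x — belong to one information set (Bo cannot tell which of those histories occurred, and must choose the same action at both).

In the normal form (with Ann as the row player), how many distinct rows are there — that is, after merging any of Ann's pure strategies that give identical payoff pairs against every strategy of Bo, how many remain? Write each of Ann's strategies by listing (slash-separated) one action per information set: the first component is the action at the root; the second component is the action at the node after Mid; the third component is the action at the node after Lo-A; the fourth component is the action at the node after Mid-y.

6

Ann has 24 pure strategies: Lo/z/d/g, Lo/z/d/k, Lo/z/b/g, Lo/z/b/k, Lo/x/d/g, Lo/x/d/k, Lo/x/b/g, Lo/x/b/k, Lo/y/d/g, Lo/y/d/k, Lo/y/b/g, Lo/y/b/k, Mid/z/d/g, Mid/z/d/k, Mid/z/b/g, Mid/z/b/k, Mid/x/d/g, Mid/x/d/k, Mid/x/b/g, Mid/x/b/k, Mid/y/d/g, Mid/y/d/k, Mid/y/b/g, Mid/y/b/k. Columns: E, A.
{Lo/z/d/g, Lo/z/d/k, Lo/x/d/g, Lo/x/d/k, Lo/y/d/g, Lo/y/d/k} → row (5,3) (4,0)
{Lo/z/b/g, Lo/z/b/k, Lo/x/b/g, Lo/x/b/k, Lo/y/b/g, Lo/y/b/k} → row (5,3) (6,2)
{Mid/z/d/g, Mid/z/d/k, Mid/z/b/g, Mid/z/b/k} → row (2,2) (2,2)
{Mid/x/d/g, Mid/x/d/k, Mid/x/b/g, Mid/x/b/k} → row (4,3) (1,4)
{Mid/y/d/g, Mid/y/b/g} → row (5,1) (5,1)
{Mid/y/d/k, Mid/y/b/k} → row (1,0) (1,0)
That's 6 distinct rows out of 24 strategies.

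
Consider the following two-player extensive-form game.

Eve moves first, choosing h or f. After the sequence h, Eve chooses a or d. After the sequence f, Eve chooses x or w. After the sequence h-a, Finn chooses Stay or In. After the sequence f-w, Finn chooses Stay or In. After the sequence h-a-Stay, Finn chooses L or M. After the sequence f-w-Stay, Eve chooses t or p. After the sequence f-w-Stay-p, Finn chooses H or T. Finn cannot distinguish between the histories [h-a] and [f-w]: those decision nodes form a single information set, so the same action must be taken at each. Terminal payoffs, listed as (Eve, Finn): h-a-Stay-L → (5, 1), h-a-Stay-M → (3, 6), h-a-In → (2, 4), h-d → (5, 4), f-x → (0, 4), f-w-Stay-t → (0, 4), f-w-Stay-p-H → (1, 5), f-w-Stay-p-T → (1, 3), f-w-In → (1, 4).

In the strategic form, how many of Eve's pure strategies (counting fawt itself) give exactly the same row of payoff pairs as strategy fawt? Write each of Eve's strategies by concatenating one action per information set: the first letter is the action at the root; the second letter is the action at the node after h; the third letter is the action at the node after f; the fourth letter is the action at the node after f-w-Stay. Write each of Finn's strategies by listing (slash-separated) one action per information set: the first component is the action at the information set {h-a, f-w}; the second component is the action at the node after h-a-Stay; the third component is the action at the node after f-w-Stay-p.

2

Row for fawt (columns Stay/L/H, Stay/L/T, Stay/M/H, Stay/M/T, In/L/H, In/L/T, In/M/H, In/M/T): (0,4) (0,4) (0,4) (0,4) (1,4) (1,4) (1,4) (1,4).
Under fawt, Eve's choice at the node after h can never be reached regardless of what Finn does, so varying those choices leaves every outcome unchanged.
Holding the reachable choices fixed and varying the unreachable one freely already gives 2 equivalent strategies.
No other strategy reproduces this row, so those 2 are the full class: fawt, fdwt.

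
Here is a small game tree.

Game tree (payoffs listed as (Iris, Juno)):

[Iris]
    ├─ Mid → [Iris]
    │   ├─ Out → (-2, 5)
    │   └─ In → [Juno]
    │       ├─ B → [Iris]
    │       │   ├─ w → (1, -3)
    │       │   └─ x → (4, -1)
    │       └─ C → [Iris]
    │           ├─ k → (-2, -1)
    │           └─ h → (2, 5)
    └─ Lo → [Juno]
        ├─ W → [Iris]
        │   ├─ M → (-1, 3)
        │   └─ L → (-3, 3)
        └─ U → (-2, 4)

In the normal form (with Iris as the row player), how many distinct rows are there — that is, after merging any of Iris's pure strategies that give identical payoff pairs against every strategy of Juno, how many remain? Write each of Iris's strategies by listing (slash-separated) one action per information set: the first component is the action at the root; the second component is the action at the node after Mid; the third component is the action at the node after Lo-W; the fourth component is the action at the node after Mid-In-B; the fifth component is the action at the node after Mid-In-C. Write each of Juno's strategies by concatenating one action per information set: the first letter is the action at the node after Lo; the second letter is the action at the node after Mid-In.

7

Iris has 32 pure strategies: Mid/Out/M/w/k, Mid/Out/M/w/h, Mid/Out/M/x/k, Mid/Out/M/x/h, Mid/Out/L/w/k, Mid/Out/L/w/h, Mid/Out/L/x/k, Mid/Out/L/x/h, Mid/In/M/w/k, Mid/In/M/w/h, Mid/In/M/x/k, Mid/In/M/x/h, Mid/In/L/w/k, Mid/In/L/w/h, Mid/In/L/x/k, Mid/In/L/x/h, Lo/Out/M/w/k, Lo/Out/M/w/h, Lo/Out/M/x/k, Lo/Out/M/x/h, Lo/Out/L/w/k, Lo/Out/L/w/h, Lo/Out/L/x/k, Lo/Out/L/x/h, Lo/In/M/w/k, Lo/In/M/w/h, Lo/In/M/x/k, Lo/In/M/x/h, Lo/In/L/w/k, Lo/In/L/w/h, Lo/In/L/x/k, Lo/In/L/x/h. Columns: WB, WC, UB, UC.
{Mid/Out/M/w/k, Mid/Out/M/w/h, Mid/Out/M/x/k, Mid/Out/M/x/h, Mid/Out/L/w/k, Mid/Out/L/w/h, Mid/Out/L/x/k, Mid/Out/L/x/h} → row (-2,5) (-2,5) (-2,5) (-2,5)
{Mid/In/M/w/k, Mid/In/L/w/k} → row (1,-3) (-2,-1) (1,-3) (-2,-1)
{Mid/In/M/w/h, Mid/In/L/w/h} → row (1,-3) (2,5) (1,-3) (2,5)
{Mid/In/M/x/k, Mid/In/L/x/k} → row (4,-1) (-2,-1) (4,-1) (-2,-1)
{Mid/In/M/x/h, Mid/In/L/x/h} → row (4,-1) (2,5) (4,-1) (2,5)
{Lo/Out/M/w/k, Lo/Out/M/w/h, Lo/Out/M/x/k, Lo/Out/M/x/h, Lo/In/M/w/k, Lo/In/M/w/h, Lo/In/M/x/k, Lo/In/M/x/h} → row (-1,3) (-1,3) (-2,4) (-2,4)
{Lo/Out/L/w/k, Lo/Out/L/w/h, Lo/Out/L/x/k, Lo/Out/L/x/h, Lo/In/L/w/k, Lo/In/L/w/h, Lo/In/L/x/k, Lo/In/L/x/h} → row (-3,3) (-3,3) (-2,4) (-2,4)
That's 7 distinct rows out of 32 strategies.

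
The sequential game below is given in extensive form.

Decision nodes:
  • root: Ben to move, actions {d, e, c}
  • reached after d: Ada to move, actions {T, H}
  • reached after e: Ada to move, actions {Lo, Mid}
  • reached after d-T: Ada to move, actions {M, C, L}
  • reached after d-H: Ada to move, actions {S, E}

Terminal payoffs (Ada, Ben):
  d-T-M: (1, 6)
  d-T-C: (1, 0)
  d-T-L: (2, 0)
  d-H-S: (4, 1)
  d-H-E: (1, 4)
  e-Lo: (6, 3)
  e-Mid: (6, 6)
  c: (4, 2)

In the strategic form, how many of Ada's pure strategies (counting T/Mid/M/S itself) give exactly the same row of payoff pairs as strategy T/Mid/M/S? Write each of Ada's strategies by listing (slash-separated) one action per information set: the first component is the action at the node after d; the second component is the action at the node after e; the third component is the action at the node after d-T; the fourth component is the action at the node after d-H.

Row for T/Mid/M/S (columns d, e, c): (1,6) (6,6) (4,2).
Under T/Mid/M/S, Ada's choice at the node after d-H can never be reached regardless of what Ben does, so varying those choices leaves every outcome unchanged.
Holding the reachable choices fixed and varying the unreachable one freely already gives 2 equivalent strategies.
No other strategy reproduces this row, so those 2 are the full class: T/Mid/M/S, T/Mid/M/E.

2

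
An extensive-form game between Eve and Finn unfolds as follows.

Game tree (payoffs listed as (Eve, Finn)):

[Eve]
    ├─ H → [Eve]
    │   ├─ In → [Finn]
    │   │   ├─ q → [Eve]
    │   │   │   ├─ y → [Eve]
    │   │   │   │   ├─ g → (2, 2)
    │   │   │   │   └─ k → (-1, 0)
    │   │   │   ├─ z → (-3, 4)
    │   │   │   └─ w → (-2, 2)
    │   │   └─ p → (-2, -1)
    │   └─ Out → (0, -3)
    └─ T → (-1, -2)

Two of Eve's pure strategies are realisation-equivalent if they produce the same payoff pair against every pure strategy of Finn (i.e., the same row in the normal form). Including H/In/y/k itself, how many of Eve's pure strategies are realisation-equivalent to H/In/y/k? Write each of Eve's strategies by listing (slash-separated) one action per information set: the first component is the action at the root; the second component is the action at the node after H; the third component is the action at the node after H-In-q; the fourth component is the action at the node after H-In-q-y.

1

Row for H/In/y/k (columns q, p): (-1,0) (-2,-1).
Every one of Eve's information sets is on the play path for some reply by Finn when Eve follows H/In/y/k.
Changing the action at any of them therefore changes at least one column, so only H/In/y/k itself gives this row.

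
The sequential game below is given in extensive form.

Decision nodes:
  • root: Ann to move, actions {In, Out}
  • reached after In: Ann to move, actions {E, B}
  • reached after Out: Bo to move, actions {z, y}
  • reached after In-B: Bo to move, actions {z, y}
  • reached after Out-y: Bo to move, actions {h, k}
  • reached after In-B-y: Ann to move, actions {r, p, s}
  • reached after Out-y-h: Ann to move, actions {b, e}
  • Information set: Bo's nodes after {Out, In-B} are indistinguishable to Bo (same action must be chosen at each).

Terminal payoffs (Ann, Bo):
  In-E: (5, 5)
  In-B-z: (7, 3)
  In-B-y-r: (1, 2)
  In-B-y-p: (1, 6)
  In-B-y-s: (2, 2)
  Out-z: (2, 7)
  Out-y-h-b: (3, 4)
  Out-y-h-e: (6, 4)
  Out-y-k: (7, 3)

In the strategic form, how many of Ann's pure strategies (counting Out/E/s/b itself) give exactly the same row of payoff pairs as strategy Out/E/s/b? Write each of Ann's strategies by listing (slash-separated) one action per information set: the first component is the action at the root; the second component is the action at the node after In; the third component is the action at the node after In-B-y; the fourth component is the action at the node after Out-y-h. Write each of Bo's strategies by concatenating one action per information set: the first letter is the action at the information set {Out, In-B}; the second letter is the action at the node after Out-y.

6

Row for Out/E/s/b (columns zh, zk, yh, yk): (2,7) (2,7) (3,4) (7,3).
Under Out/E/s/b, Ann's choice at the node after In and at the node after In-B-y can never be reached regardless of what Bo does, so varying those choices leaves every outcome unchanged.
Holding the reachable choices fixed and varying the unreachable ones freely already gives 2 × 3 = 6 equivalent strategies.
No other strategy reproduces this row, so those 6 are the full class: Out/E/r/b, Out/E/p/b, Out/E/s/b, Out/B/r/b, Out/B/p/b, Out/B/s/b.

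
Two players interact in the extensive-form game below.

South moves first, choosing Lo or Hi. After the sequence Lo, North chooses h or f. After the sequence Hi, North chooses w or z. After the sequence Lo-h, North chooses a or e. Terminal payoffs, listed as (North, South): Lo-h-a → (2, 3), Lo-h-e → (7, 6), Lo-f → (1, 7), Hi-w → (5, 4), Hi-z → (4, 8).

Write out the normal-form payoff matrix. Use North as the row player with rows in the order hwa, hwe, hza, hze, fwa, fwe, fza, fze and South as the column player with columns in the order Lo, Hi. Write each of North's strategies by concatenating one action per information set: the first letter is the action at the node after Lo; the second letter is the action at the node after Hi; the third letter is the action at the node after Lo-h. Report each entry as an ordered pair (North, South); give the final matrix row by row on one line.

hwa: (2,3) (5,4) | hwe: (7,6) (5,4) | hza: (2,3) (4,8) | hze: (7,6) (4,8) | fwa: (1,7) (5,4) | fwe: (1,7) (5,4) | fza: (1,7) (4,8) | fze: (1,7) (4,8)

           Lo       Hi
 hwa    (2,3)    (5,4)
 hwe    (7,6)    (5,4)
 hza    (2,3)    (4,8)
 hze    (7,6)    (4,8)
 fwa    (1,7)    (5,4)
 fwe    (1,7)    (5,4)
 fza    (1,7)    (4,8)
 fze    (1,7)    (4,8)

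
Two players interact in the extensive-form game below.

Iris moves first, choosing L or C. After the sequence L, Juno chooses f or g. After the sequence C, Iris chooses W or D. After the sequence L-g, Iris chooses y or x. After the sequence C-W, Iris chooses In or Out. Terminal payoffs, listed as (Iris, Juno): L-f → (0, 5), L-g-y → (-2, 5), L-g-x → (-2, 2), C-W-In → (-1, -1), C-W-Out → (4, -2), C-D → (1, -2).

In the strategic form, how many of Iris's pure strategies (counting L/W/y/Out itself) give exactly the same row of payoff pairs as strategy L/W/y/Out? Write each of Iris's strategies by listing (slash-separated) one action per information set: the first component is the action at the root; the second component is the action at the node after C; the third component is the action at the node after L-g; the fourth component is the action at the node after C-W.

Row for L/W/y/Out (columns f, g): (0,5) (-2,5).
Under L/W/y/Out, Iris's choice at the node after C and at the node after C-W can never be reached regardless of what Juno does, so varying those choices leaves every outcome unchanged.
Holding the reachable choices fixed and varying the unreachable ones freely already gives 2 × 2 = 4 equivalent strategies.
No other strategy reproduces this row, so those 4 are the full class: L/W/y/In, L/W/y/Out, L/D/y/In, L/D/y/Out.

4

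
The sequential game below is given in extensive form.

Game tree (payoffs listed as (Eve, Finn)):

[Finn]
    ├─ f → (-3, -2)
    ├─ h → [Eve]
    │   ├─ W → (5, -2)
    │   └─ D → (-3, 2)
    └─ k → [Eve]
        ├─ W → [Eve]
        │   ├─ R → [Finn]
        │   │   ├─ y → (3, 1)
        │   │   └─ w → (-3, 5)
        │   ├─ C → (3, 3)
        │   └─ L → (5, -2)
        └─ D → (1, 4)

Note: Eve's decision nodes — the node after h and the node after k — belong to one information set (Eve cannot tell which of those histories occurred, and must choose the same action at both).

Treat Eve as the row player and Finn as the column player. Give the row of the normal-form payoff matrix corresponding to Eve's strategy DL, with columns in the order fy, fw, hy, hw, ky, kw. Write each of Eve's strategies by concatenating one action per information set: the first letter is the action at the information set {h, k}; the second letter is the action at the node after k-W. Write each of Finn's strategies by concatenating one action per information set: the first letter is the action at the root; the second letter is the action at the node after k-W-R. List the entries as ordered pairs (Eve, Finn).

vs fy: Finn plays f → (-3, -2)
vs fw: Finn plays f → (-3, -2)
vs hy: Finn plays h → Eve plays D at [h] → (-3, 2)
vs hw: Finn plays h → Eve plays D at [h] → (-3, 2)
vs ky: Finn plays k → Eve plays D at [k] → (1, 4)
vs kw: Finn plays k → Eve plays D at [k] → (1, 4)

(-3,-2) (-3,-2) (-3,2) (-3,2) (1,4) (1,4)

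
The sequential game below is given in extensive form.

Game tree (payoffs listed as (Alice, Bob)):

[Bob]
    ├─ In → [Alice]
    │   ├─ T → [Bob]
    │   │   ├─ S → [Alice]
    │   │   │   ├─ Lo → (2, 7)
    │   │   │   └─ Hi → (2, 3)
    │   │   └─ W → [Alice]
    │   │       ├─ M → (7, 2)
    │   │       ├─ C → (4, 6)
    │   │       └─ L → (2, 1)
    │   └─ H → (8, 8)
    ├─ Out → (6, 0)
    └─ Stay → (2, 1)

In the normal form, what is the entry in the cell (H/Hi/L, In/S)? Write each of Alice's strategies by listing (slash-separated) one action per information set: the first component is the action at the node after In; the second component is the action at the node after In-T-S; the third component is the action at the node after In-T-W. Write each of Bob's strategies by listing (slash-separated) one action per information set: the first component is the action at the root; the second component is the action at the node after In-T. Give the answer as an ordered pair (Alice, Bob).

(8, 8)

Trace the play path from the root:
  Bob plays In
  Alice plays H at [In]
→ terminal payoff (8, 8).
(Alice's choice at the node after In-T-S is never reached on this path, so it doesn't affect the outcome.)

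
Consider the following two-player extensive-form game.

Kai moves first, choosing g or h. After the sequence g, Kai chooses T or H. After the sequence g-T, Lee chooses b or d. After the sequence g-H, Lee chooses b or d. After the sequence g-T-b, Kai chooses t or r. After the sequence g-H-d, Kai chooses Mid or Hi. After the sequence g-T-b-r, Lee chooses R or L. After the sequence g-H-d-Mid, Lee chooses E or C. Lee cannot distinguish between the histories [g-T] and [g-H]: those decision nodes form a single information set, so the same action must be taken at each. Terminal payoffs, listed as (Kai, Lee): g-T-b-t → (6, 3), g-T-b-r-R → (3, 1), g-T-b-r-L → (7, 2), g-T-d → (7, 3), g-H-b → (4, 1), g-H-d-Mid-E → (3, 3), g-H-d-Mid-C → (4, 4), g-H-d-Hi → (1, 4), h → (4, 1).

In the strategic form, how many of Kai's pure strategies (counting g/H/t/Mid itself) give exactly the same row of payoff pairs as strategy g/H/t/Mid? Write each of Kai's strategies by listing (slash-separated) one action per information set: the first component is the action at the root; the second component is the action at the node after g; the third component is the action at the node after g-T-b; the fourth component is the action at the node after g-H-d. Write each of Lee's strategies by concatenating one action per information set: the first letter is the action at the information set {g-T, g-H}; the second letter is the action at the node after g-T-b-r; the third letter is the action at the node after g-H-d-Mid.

2

Row for g/H/t/Mid (columns bRE, bRC, bLE, bLC, dRE, dRC, dLE, dLC): (4,1) (4,1) (4,1) (4,1) (3,3) (4,4) (3,3) (4,4).
Under g/H/t/Mid, Kai's choice at the node after g-T-b can never be reached regardless of what Lee does, so varying those choices leaves every outcome unchanged.
Holding the reachable choices fixed and varying the unreachable one freely already gives 2 equivalent strategies.
No other strategy reproduces this row, so those 2 are the full class: g/H/t/Mid, g/H/r/Mid.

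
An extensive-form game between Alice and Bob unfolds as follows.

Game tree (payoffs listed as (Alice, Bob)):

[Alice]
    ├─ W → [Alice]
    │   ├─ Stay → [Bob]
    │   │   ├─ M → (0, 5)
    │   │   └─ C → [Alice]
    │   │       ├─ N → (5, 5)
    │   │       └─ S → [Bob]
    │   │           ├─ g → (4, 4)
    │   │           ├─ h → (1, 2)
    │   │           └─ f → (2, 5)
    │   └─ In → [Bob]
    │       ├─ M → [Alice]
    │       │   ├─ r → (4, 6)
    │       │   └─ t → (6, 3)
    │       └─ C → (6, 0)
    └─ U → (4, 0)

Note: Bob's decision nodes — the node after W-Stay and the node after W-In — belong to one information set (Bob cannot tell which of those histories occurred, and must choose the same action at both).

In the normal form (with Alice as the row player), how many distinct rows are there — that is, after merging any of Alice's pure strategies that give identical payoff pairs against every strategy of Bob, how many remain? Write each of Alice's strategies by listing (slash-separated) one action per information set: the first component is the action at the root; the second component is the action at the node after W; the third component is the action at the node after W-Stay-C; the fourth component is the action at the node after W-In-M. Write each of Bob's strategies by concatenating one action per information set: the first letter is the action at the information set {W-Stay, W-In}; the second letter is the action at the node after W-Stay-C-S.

5

Alice has 16 pure strategies: W/Stay/N/r, W/Stay/N/t, W/Stay/S/r, W/Stay/S/t, W/In/N/r, W/In/N/t, W/In/S/r, W/In/S/t, U/Stay/N/r, U/Stay/N/t, U/Stay/S/r, U/Stay/S/t, U/In/N/r, U/In/N/t, U/In/S/r, U/In/S/t. Columns: Mg, Mh, Mf, Cg, Ch, Cf.
{W/Stay/N/r, W/Stay/N/t} → row (0,5) (0,5) (0,5) (5,5) (5,5) (5,5)
{W/Stay/S/r, W/Stay/S/t} → row (0,5) (0,5) (0,5) (4,4) (1,2) (2,5)
{W/In/N/r, W/In/S/r} → row (4,6) (4,6) (4,6) (6,0) (6,0) (6,0)
{W/In/N/t, W/In/S/t} → row (6,3) (6,3) (6,3) (6,0) (6,0) (6,0)
{U/Stay/N/r, U/Stay/N/t, U/Stay/S/r, U/Stay/S/t, U/In/N/r, U/In/N/t, U/In/S/r, U/In/S/t} → row (4,0) (4,0) (4,0) (4,0) (4,0) (4,0)
That's 5 distinct rows out of 16 strategies.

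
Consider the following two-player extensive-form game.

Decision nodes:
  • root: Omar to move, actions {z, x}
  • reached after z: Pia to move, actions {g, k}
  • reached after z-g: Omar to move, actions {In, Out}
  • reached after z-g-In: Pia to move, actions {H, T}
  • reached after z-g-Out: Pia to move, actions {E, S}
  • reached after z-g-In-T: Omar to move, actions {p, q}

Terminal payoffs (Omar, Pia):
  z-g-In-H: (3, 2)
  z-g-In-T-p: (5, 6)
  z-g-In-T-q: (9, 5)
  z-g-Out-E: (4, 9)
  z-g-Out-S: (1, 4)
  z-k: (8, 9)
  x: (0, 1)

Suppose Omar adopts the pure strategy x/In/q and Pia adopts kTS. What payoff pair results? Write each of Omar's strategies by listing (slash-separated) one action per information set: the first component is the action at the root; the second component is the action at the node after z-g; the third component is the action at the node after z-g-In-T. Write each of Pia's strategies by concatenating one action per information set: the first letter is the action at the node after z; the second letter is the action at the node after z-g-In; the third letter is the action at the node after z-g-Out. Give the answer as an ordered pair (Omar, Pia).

Trace the play path from the root:
  Omar plays x
→ terminal payoff (0, 1).
(Omar's choice at the node after z-g is never reached on this path, so it doesn't affect the outcome.)

(0, 1)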